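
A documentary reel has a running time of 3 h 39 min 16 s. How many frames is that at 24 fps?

3 h 39 min 16 s = 13156 s.
Frames = 13156 × 24 = 315744.

315744 frames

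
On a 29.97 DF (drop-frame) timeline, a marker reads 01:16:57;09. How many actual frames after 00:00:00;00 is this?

As if non-drop at 30 labels/s: (1 × 3600 + 16 × 60 + 57) × 30 + 9 = 138519.
Minute boundaries passed: 76; those not divisible by 10: 76 − 7 = 69; dropped labels = 2 × 69 = 138.
Actual frame index = 138519 − 138 = 138381.

138381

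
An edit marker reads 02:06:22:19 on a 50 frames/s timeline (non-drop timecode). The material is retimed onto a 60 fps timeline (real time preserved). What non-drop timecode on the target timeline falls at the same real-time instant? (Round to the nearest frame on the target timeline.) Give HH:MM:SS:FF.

02:06:22:23

Source frame index: (2×3600 + 6×60 + 22) × 50 + 19 = 379119.
Real time: 379119 / (50) = 379119/50 s.
Target frame: (379119/50) × (60) = 2274714/5 ≈ 454942.800 → 454943.
At 60 labels/s: frame 454943 → 02:06:22:23.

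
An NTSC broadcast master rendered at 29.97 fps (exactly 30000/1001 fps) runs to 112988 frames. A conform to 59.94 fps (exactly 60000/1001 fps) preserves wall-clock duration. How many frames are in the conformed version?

Target frames = source frames × (target rate / source rate) = 112988 × (60000/1001)/(30000/1001) = 112988 × 2 = 225976.

225976 frames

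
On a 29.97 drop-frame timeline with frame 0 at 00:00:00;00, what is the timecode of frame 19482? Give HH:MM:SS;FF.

00:10:50;00

Each 10-minute DF block holds 10 × 60 × 30 − 9 × 2 = 17982 frames. 19482 ÷ 17982 → 1 full block, remainder 1500.
Within the partial block the first minute is 1800 frames and each further minute 1798, so 0 further minute boundaries passed. Total skipped labels = 18 × 1 + 2 × 0 = 18.
Non-drop label index = 19482 + 18 = 19500; at 30 labels/s that is 00:10:50:00, i.e. DF 00:10:50;00.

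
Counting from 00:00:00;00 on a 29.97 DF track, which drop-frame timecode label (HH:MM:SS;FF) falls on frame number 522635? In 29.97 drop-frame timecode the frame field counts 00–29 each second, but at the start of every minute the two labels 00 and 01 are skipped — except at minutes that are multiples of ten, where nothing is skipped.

Ten DF minutes hold 17982 frames, so frame 522635 lies in block 29 (frames 521478–539459) with 1157 frames into that block.
The block's first minute is 1800 frames and the rest 1798 each; 1157 frames reaches minute 0, so 29 × 18 + 0 × 2 = 522 labels have been skipped so far.
Adding those back, label number 522635 + 522 = 523157 at 30 labels/s is 17438 s + 17 f = 4 h 50 min 38 s frame 17, i.e. 04:50:38;17.

04:50:38;17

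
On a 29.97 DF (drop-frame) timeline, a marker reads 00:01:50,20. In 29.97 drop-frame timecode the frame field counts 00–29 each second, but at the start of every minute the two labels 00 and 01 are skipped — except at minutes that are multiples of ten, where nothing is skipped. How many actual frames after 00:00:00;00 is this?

3318

As if non-drop at 30 labels/s: (0 × 3600 + 1 × 60 + 50) × 30 + 20 = 3320.
Minute boundaries passed: 1; those not divisible by 10: 1 − 0 = 1; dropped labels = 2 × 1 = 2.
Actual frame index = 3320 − 2 = 3318.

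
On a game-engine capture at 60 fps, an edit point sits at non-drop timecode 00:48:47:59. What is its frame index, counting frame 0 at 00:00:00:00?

Total seconds to the label: (0 × 3600 + 48 × 60 + 47) = 2927.
Frame index = 2927 × 60 + 59 = 175679.

175679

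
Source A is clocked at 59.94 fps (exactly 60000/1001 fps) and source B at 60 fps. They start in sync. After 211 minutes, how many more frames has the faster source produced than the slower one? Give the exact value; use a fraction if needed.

759600/1001 frames

211 min = 12660 s.
A emits 60000/1001 × 12660 = 759600000/1001 frames; B emits 60 × 12660 = 759600.
Difference = 759600/1001 frames (≈ 758.8412); B is ahead of A.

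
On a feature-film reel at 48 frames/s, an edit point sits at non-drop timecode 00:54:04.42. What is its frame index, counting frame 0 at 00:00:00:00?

Total seconds to the label: (0 × 3600 + 54 × 60 + 4) = 3244.
Frame index = 3244 × 48 + 42 = 155754.

frame 155754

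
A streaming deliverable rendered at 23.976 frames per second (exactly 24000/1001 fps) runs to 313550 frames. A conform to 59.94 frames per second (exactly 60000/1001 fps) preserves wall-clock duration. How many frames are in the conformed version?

Frames at target rate = 313550 × (60000/1001) / (24000/1001) = 783875.

783875 frames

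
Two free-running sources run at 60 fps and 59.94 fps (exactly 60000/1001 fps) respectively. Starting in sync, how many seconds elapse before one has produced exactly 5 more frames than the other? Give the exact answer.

The gap grows by |60000/1001 − 60| = 60/1001 frames per second.
Time for a 5-frame gap: 5 ÷ (60/1001) = 1001/12 s.

1001/12 seconds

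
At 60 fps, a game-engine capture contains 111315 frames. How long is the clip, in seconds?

Running time = 111315 / (60) = 1855.25 s.

1855.25 seconds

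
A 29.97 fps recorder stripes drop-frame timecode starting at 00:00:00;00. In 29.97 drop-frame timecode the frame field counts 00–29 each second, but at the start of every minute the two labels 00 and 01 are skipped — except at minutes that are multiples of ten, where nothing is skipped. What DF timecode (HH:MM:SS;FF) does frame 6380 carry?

00:03:32;26

Each 10-minute DF block holds 10 × 60 × 30 − 9 × 2 = 17982 frames. 6380 ÷ 17982 → 0 full blocks, remainder 6380.
Within the partial block the first minute is 1800 frames and each further minute 1798, so 3 further minute boundaries passed. Total skipped labels = 18 × 0 + 2 × 3 = 6.
Non-drop label index = 6380 + 6 = 6386; at 30 labels/s that is 00:03:32:26, i.e. DF 00:03:32;26.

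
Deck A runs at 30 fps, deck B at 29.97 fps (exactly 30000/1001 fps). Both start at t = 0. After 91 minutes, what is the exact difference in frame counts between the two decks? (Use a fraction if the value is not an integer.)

91 min = 5460 s.
A emits 30 × 5460 = 163800 frames; B emits 30000/1001 × 5460 = 1800000/11.
Difference = 1800/11 frames (≈ 163.6364); B is behind A.

1800/11 frames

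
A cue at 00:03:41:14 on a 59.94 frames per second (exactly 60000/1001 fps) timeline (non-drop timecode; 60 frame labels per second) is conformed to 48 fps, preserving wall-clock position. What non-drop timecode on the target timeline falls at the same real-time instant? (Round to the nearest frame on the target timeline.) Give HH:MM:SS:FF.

Source frame index: (0×3600 + 3×60 + 41) × 60 + 14 = 13274.
Real time: 13274 / (60000/1001) = 6643637/30000 s.
Target frame: (6643637/30000) × (48) = 6643637/625 ≈ 10629.819 → 10630.
At 48 labels/s: frame 10630 → 00:03:41:22.

00:03:41:22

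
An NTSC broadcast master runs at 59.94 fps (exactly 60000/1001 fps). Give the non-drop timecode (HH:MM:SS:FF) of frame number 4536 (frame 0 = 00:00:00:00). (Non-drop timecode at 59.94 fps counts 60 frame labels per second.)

4536 ÷ 60 = 75 full seconds, remainder 36 frames.
75 s = 0 h 1 min 15 s.
Timecode: 00:01:15:36.

00:01:15:36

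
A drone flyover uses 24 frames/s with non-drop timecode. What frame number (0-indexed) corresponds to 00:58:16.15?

83919

Total seconds to the label: (0 × 3600 + 58 × 60 + 16) = 3496.
Frame index = 3496 × 24 + 15 = 83919.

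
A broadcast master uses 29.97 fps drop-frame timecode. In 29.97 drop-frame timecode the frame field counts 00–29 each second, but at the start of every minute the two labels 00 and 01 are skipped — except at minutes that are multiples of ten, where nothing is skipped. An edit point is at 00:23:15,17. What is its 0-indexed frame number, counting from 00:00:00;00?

As if non-drop at 30 labels/s: (0 × 3600 + 23 × 60 + 15) × 30 + 17 = 41867.
Minute boundaries passed: 23; those not divisible by 10: 23 − 2 = 21; dropped labels = 2 × 21 = 42.
Actual frame index = 41867 − 42 = 41825.

41825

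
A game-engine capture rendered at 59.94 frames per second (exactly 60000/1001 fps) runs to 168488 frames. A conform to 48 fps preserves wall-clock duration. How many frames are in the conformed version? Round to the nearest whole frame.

Frames at target rate = 168488 × (48) / (60000/1001) = 84328244/625 ≈ 134925.190.
Nearest whole frame: 134925.

134925 frames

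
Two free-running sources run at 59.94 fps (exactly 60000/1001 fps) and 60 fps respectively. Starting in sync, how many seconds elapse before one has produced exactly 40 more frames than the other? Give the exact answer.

The gap grows by |60 − 60000/1001| = 60/1001 frames per second.
Time for a 40-frame gap: 40 ÷ (60/1001) = 2002/3 s.

2002/3 seconds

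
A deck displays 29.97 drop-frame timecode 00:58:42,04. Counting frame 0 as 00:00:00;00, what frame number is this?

105558

Complete 10-minute blocks: 5, each 17982 frames → 89910.
Remaining 8 whole minutes in the current block: 1800 + 7 × 1798 = 14386 frames.
Within the current minute: 42 × 30 + 4 − 2 = 1262 (labels ;00/;01 skipped at this minute). Total = 89910 + 14386 + 1262 = 105558.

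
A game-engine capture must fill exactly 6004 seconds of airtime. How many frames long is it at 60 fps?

Frames = 6004 × 60 = 360240.

360240 frames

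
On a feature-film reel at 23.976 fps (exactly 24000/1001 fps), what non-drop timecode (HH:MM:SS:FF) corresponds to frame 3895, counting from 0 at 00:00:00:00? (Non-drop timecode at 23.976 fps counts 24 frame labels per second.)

00:02:42:07

3895 ÷ 24 = 162 full seconds, remainder 7 frames.
162 s = 0 h 2 min 42 s.
Timecode: 00:02:42:07.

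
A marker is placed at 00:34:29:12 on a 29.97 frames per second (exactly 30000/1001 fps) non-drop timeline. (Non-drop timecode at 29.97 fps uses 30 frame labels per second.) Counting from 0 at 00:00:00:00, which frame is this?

frame 62082

Total seconds to the label: (0 × 3600 + 34 × 60 + 29) = 2069.
Frame index = 2069 × 30 + 12 = 62082.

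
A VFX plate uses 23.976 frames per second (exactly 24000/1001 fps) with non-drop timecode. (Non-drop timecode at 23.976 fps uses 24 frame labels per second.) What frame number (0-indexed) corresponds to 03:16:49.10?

Total seconds to the label: (3 × 3600 + 16 × 60 + 49) = 11809.
Frame index = 11809 × 24 + 10 = 283426.

283426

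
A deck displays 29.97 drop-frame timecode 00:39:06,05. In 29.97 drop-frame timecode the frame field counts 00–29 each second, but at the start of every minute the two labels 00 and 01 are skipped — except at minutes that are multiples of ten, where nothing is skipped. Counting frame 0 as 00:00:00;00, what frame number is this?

As if non-drop at 30 labels/s: (0 × 3600 + 39 × 60 + 6) × 30 + 5 = 70385.
Minute boundaries passed: 39; those not divisible by 10: 39 − 3 = 36; dropped labels = 2 × 36 = 72.
Actual frame index = 70385 − 72 = 70313.

70313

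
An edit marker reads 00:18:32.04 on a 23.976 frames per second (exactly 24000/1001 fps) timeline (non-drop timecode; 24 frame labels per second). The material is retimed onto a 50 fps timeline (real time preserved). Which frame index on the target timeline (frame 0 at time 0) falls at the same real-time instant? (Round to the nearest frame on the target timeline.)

Source frame index: (0×3600 + 18×60 + 32) × 24 + 4 = 26692.
Real time: 26692 / (24000/1001) = 6679673/6000 s.
Target frame: (6679673/6000) × (50) = 6679673/120 ≈ 55663.942 → 55664.

frame 55664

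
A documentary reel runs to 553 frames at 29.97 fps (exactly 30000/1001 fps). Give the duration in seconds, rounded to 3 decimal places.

Running time = 553 × 1001/30000 = 553553/30000 s ≈ 18.452 s.

18.452 seconds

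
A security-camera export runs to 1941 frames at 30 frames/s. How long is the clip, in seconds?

64.7 seconds

Running time = 1941 / (30) = 64.7 s.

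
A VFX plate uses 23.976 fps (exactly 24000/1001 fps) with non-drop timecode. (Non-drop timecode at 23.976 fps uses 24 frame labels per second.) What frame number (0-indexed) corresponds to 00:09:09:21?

Total seconds to the label: (0 × 3600 + 9 × 60 + 9) = 549.
Frame index = 549 × 24 + 21 = 13197.

frame 13197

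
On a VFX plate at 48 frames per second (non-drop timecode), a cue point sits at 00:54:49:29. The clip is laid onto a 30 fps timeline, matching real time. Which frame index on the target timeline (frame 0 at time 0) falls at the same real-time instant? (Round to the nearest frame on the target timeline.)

frame 98688

Source frame index: (0×3600 + 54×60 + 49) × 48 + 29 = 157901.
Real time: 157901 / (48) = 157901/48 s.
Target frame: (157901/48) × (30) = 789505/8 ≈ 98688.125 → 98688.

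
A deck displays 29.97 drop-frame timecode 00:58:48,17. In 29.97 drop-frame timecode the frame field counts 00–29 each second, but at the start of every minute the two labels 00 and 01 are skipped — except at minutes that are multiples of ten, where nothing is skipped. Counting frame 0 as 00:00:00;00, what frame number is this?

As if non-drop at 30 labels/s: (0 × 3600 + 58 × 60 + 48) × 30 + 17 = 105857.
Minute boundaries passed: 58; those not divisible by 10: 58 − 5 = 53; dropped labels = 2 × 53 = 106.
Actual frame index = 105857 − 106 = 105751.

105751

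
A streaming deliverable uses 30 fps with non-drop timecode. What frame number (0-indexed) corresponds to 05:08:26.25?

Total seconds to the label: (5 × 3600 + 8 × 60 + 26) = 18506.
Frame index = 18506 × 30 + 25 = 555205.

frame 555205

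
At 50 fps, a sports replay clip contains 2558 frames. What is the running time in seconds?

51.16 seconds

Running time = 2558 / (50) = 51.16 s.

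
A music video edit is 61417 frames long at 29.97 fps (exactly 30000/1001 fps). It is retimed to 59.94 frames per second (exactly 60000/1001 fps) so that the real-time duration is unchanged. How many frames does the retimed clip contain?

122834 frames

Target frames = source frames × (target rate / source rate) = 61417 × (60000/1001)/(30000/1001) = 61417 × 2 = 122834.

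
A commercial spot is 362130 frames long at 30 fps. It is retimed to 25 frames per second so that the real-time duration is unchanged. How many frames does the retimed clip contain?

Target frames = source frames × (target rate / source rate) = 362130 × (25)/(30) = 362130 × 5/6 = 301775.

301775 frames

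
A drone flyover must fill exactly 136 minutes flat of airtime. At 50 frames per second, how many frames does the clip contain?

136 min = 8160 s.
Frames = 8160 × 50 = 408000.

408000 frames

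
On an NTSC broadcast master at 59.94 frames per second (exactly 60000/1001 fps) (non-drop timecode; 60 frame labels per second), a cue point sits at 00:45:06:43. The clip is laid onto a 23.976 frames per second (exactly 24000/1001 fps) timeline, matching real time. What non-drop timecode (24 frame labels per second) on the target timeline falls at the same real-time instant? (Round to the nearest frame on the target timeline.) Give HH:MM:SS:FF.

Source frame index: (0×3600 + 45×60 + 6) × 60 + 43 = 162403.
Real time: 162403 / (60000/1001) = 162565403/60000 s.
Target frame: (162565403/60000) × (24000/1001) = 324806/5 ≈ 64961.200 → 64961.
At 24 labels/s: frame 64961 → 00:45:06:17.

00:45:06:17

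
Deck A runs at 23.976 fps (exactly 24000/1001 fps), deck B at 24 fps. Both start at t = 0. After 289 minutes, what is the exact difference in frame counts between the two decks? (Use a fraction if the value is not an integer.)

416160/1001 frames

289 min = 17340 s.
A emits 24000/1001 × 17340 = 416160000/1001 frames; B emits 24 × 17340 = 416160.
Difference = 416160/1001 frames (≈ 415.7443); B is ahead of A.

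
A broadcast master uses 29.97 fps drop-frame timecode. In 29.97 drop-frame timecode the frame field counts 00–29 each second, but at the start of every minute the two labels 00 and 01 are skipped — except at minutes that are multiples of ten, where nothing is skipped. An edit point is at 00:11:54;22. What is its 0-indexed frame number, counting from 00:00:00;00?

21422

Complete 10-minute blocks: 1, each 17982 frames → 17982.
Remaining 1 whole minute in the current block: 1800 + 0 × 1798 = 1800 frames.
Within the current minute: 54 × 30 + 22 − 2 = 1640 (labels ;00/;01 skipped at this minute). Total = 17982 + 1800 + 1640 = 21422.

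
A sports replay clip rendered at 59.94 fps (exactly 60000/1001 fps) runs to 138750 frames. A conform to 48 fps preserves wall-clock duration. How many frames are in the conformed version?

Target frames = source frames × (target rate / source rate) = 138750 × (48)/(60000/1001) = 138750 × 1001/1250 = 111111.

111111 frames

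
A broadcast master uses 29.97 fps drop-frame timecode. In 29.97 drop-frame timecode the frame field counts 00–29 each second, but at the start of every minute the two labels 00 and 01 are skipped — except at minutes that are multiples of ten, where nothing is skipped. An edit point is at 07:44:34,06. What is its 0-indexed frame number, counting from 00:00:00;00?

835390

Complete 10-minute blocks: 46, each 17982 frames → 827172.
Remaining 4 whole minutes in the current block: 1800 + 3 × 1798 = 7194 frames.
Within the current minute: 34 × 30 + 6 − 2 = 1024 (labels ;00/;01 skipped at this minute). Total = 827172 + 7194 + 1024 = 835390.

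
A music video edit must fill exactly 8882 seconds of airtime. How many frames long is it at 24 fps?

213168 frames

Frames = 8882 × 24 = 213168.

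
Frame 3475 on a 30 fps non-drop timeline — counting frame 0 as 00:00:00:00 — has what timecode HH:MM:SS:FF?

3475 ÷ 30 = 115 full seconds, remainder 25 frames.
115 s = 0 h 1 min 55 s.
Timecode: 00:01:55:25.

00:01:55:25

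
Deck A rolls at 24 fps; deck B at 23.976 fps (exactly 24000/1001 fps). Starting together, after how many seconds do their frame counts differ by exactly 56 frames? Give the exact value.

The gap grows by |24000/1001 − 24| = 24/1001 frames per second.
Time for a 56-frame gap: 56 ÷ (24/1001) = 7007/3 s.

7007/3 seconds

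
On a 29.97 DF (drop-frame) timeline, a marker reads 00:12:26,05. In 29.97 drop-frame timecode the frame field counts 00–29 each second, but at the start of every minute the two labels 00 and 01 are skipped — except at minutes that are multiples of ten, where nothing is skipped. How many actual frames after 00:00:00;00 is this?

22363

As if non-drop at 30 labels/s: (0 × 3600 + 12 × 60 + 26) × 30 + 5 = 22385.
Minute boundaries passed: 12; those not divisible by 10: 12 − 1 = 11; dropped labels = 2 × 11 = 22.
Actual frame index = 22385 − 22 = 22363.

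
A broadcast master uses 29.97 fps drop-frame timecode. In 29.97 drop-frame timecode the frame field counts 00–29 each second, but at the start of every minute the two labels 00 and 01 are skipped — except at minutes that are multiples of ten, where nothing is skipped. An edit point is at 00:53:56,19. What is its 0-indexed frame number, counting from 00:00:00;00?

97003

Complete 10-minute blocks: 5, each 17982 frames → 89910.
Remaining 3 whole minutes in the current block: 1800 + 2 × 1798 = 5396 frames.
Within the current minute: 56 × 30 + 19 − 2 = 1697 (labels ;00/;01 skipped at this minute). Total = 89910 + 5396 + 1697 = 97003.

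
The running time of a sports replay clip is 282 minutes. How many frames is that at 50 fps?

282 min = 16920 s.
Frames = 16920 × 50 = 846000.

846000 frames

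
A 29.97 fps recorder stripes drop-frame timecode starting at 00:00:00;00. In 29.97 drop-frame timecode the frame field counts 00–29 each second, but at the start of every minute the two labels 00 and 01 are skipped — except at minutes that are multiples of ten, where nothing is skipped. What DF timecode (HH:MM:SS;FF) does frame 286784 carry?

02:39:29;02

Ten DF minutes hold 17982 frames, so frame 286784 lies in block 15 (frames 269730–287711) with 17054 frames into that block.
The block's first minute is 1800 frames and the rest 1798 each; 17054 frames reaches minute 9, so 15 × 18 + 9 × 2 = 288 labels have been skipped so far.
Adding those back, label number 286784 + 288 = 287072 at 30 labels/s is 9569 s + 2 f = 2 h 39 min 29 s frame 2, i.e. 02:39:29;02.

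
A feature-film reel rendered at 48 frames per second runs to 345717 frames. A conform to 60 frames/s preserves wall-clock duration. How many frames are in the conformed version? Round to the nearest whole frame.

Frames at target rate = 345717 × (60) / (48) = 1728585/4 ≈ 432146.250.
Nearest whole frame: 432146.

432146 frames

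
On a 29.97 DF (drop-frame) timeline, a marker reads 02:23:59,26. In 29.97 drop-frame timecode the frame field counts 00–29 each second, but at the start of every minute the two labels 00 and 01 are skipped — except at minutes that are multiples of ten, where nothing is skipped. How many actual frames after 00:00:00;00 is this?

258938

Complete 10-minute blocks: 14, each 17982 frames → 251748.
Remaining 3 whole minutes in the current block: 1800 + 2 × 1798 = 5396 frames.
Within the current minute: 59 × 30 + 26 − 2 = 1794 (labels ;00/;01 skipped at this minute). Total = 251748 + 5396 + 1794 = 258938.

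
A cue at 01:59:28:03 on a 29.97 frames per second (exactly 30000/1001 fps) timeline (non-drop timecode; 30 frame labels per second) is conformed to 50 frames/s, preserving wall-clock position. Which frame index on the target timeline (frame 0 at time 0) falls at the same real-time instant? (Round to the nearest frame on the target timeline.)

Source frame index: (1×3600 + 59×60 + 28) × 30 + 3 = 215043.
Real time: 215043 / (30000/1001) = 71752681/10000 s.
Target frame: (71752681/10000) × (50) = 71752681/200 ≈ 358763.405 → 358763.

frame 358763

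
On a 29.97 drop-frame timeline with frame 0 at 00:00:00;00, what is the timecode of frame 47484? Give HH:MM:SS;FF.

Each 10-minute DF block holds 10 × 60 × 30 − 9 × 2 = 17982 frames. 47484 ÷ 17982 → 2 full blocks, remainder 11520.
Within the partial block the first minute is 1800 frames and each further minute 1798, so 6 further minute boundaries passed. Total skipped labels = 18 × 2 + 2 × 6 = 48.
Non-drop label index = 47484 + 48 = 47532; at 30 labels/s that is 00:26:24:12, i.e. DF 00:26:24;12.

00:26:24;12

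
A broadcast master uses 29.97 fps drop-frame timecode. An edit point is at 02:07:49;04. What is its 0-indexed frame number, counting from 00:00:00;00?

Complete 10-minute blocks: 12, each 17982 frames → 215784.
Remaining 7 whole minutes in the current block: 1800 + 6 × 1798 = 12588 frames.
Within the current minute: 49 × 30 + 4 − 2 = 1472 (labels ;00/;01 skipped at this minute). Total = 215784 + 12588 + 1472 = 229844.

229844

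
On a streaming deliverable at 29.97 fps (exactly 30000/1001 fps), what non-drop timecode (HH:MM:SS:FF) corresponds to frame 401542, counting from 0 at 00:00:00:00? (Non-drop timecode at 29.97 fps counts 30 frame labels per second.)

03:43:04:22

401542 ÷ 30 = 13384 full seconds, remainder 22 frames.
13384 s = 3 h 43 min 4 s.
Timecode: 03:43:04:22.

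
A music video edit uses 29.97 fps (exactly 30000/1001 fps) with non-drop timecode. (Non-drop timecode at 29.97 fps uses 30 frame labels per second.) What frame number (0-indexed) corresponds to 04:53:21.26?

528056

Total seconds to the label: (4 × 3600 + 53 × 60 + 21) = 17601.
Frame index = 17601 × 30 + 26 = 528056.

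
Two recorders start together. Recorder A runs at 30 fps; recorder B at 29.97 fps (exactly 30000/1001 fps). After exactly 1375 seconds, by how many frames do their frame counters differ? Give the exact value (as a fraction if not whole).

A emits 30 × 1375 = 41250 frames; B emits 30000/1001 × 1375 = 3750000/91.
Difference = 3750/91 frames (≈ 41.2088); B is behind A.

3750/91 frames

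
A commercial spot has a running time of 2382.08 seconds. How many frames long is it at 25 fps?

Frames = 2382.08 × 25 = 59552.

59552 frames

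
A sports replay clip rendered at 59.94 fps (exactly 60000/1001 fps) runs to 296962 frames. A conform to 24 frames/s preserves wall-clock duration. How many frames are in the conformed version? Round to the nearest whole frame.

Frames at target rate = 296962 × (24) / (60000/1001) = 148629481/1250 ≈ 118903.585.
Nearest whole frame: 118904.

118904 frames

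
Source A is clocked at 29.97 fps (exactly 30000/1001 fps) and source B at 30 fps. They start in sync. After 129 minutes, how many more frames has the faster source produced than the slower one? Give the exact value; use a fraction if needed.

232200/1001 frames

129 min = 7740 s.
A emits 30000/1001 × 7740 = 232200000/1001 frames; B emits 30 × 7740 = 232200.
Difference = 232200/1001 frames (≈ 231.9680); B is ahead of A.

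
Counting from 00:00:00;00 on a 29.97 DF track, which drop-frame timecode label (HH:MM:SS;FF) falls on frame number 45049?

00:25:03;05

Ten DF minutes hold 17982 frames, so frame 45049 lies in block 2 (frames 35964–53945) with 9085 frames into that block.
The block's first minute is 1800 frames and the rest 1798 each; 9085 frames reaches minute 5, so 2 × 18 + 5 × 2 = 46 labels have been skipped so far.
Adding those back, label number 45049 + 46 = 45095 at 30 labels/s is 1503 s + 5 f = 0 h 25 min 3 s frame 5, i.e. 00:25:03;05.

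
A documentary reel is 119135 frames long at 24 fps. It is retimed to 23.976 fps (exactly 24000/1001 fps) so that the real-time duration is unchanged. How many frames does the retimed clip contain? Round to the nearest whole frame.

119016 frames

Frames at target rate = 119135 × (24000/1001) / (24) = 119135000/1001 ≈ 119015.984.
Nearest whole frame: 119016.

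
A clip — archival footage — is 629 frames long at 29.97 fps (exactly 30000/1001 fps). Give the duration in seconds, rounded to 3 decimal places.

20.988 seconds

Running time = 629 × 1001/30000 = 629629/30000 s ≈ 20.988 s.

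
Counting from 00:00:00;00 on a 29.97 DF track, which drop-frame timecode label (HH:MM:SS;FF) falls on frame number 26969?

Each 10-minute DF block holds 10 × 60 × 30 − 9 × 2 = 17982 frames. 26969 ÷ 17982 → 1 full block, remainder 8987.
Within the partial block the first minute is 1800 frames and each further minute 1798, so 4 further minute boundaries passed. Total skipped labels = 18 × 1 + 2 × 4 = 26.
Non-drop label index = 26969 + 26 = 26995; at 30 labels/s that is 00:14:59:25, i.e. DF 00:14:59;25.

00:14:59;25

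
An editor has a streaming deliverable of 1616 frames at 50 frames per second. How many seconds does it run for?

32.32 seconds

Running time = 1616 / (50) = 32.32 s.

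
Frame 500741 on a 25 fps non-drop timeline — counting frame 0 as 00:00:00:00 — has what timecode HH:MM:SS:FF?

500741 ÷ 25 = 20029 full seconds, remainder 16 frames.
20029 s = 5 h 33 min 49 s.
Timecode: 05:33:49:16.

05:33:49:16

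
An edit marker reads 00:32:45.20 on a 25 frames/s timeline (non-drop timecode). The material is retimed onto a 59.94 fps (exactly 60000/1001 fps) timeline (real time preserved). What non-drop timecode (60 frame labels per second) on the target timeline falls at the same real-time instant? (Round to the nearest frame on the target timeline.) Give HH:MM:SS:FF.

00:32:43:50

Source frame index: (0×3600 + 32×60 + 45) × 25 + 20 = 49145.
Real time: 49145 / (25) = 9829/5 s.
Target frame: (9829/5) × (60000/1001) = 117948000/1001 ≈ 117830.170 → 117830.
At 60 labels/s: frame 117830 → 00:32:43:50.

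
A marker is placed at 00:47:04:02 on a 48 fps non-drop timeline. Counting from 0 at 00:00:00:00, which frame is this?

Total seconds to the label: (0 × 3600 + 47 × 60 + 4) = 2824.
Frame index = 2824 × 48 + 2 = 135554.

135554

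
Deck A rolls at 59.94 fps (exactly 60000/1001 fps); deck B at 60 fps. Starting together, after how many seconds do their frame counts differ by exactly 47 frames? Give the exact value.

The gap grows by |60 − 60000/1001| = 60/1001 frames per second.
Time for a 47-frame gap: 47 ÷ (60/1001) = 47047/60 s.

47047/60 seconds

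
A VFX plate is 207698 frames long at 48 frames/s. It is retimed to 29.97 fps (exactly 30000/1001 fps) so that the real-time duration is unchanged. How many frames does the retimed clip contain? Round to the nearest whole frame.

129682 frames

Frames at target rate = 207698 × (30000/1001) / (48) = 129811250/1001 ≈ 129681.568.
Nearest whole frame: 129682.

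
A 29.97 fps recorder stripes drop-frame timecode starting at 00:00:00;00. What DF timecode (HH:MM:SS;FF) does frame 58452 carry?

Each 10-minute DF block holds 10 × 60 × 30 − 9 × 2 = 17982 frames. 58452 ÷ 17982 → 3 full blocks, remainder 4506.
Within the partial block the first minute is 1800 frames and each further minute 1798, so 2 further minute boundaries passed. Total skipped labels = 18 × 3 + 2 × 2 = 58.
Non-drop label index = 58452 + 58 = 58510; at 30 labels/s that is 00:32:30:10, i.e. DF 00:32:30;10.

00:32:30;10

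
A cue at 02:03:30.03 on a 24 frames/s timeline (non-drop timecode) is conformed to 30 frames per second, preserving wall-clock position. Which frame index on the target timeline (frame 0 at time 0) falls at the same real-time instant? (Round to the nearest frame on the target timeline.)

frame 222304

Source frame index: (2×3600 + 3×60 + 30) × 24 + 3 = 177843.
Real time: 177843 / (24) = 59281/8 s.
Target frame: (59281/8) × (30) = 889215/4 ≈ 222303.750 → 222304.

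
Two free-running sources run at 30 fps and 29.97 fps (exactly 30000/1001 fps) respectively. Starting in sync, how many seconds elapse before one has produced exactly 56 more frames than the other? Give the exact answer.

The gap grows by |30000/1001 − 30| = 30/1001 frames per second.
Time for a 56-frame gap: 56 ÷ (30/1001) = 28028/15 s.

28028/15 seconds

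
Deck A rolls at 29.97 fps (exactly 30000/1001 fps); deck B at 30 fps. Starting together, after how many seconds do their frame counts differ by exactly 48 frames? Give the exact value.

The gap grows by |30 − 30000/1001| = 30/1001 frames per second.
Time for a 48-frame gap: 48 ÷ (30/1001) = 1601.6 s.

1601.6 seconds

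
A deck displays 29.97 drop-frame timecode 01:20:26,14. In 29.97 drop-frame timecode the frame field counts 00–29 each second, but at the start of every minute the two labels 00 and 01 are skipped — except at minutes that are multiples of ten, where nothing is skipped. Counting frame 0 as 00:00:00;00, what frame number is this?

Complete 10-minute blocks: 8, each 17982 frames → 143856.
Remaining 0 whole minutes in the current block: 0 frames.
Within the current minute: 26 × 30 + 14 = 794. Total = 143856 + 0 + 794 = 144650.

144650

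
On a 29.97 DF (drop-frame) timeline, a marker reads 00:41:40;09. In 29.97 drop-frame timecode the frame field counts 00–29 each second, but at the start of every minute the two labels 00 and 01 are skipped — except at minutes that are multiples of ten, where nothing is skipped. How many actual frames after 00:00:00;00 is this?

74935

As if non-drop at 30 labels/s: (0 × 3600 + 41 × 60 + 40) × 30 + 9 = 75009.
Minute boundaries passed: 41; those not divisible by 10: 41 − 4 = 37; dropped labels = 2 × 37 = 74.
Actual frame index = 75009 − 74 = 74935.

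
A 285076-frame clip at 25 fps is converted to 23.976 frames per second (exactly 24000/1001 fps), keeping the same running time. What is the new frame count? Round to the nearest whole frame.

273400 frames

Frames at target rate = 285076 × (24000/1001) / (25) = 24879360/91 ≈ 273399.560.
Nearest whole frame: 273400.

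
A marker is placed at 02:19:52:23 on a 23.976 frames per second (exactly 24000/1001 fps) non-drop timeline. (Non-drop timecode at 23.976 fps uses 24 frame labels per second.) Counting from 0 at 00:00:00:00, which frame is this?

201431

Total seconds to the label: (2 × 3600 + 19 × 60 + 52) = 8392.
Frame index = 8392 × 24 + 23 = 201431.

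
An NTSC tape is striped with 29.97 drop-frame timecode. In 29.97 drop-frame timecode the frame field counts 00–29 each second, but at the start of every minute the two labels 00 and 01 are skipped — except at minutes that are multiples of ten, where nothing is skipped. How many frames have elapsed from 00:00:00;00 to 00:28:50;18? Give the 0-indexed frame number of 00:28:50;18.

Complete 10-minute blocks: 2, each 17982 frames → 35964.
Remaining 8 whole minutes in the current block: 1800 + 7 × 1798 = 14386 frames.
Within the current minute: 50 × 30 + 18 − 2 = 1516 (labels ;00/;01 skipped at this minute). Total = 35964 + 14386 + 1516 = 51866.

51866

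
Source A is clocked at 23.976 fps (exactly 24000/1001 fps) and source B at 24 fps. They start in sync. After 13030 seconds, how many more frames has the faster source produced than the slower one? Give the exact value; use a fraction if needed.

A emits 24000/1001 × 13030 = 312720000/1001 frames; B emits 24 × 13030 = 312720.
Difference = 312720/1001 frames (≈ 312.4076); B is ahead of A.

312720/1001 frames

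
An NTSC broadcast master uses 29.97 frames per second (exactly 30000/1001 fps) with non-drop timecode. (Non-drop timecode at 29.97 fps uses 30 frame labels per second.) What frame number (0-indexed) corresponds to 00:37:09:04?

frame 66874

Total seconds to the label: (0 × 3600 + 37 × 60 + 9) = 2229.
Frame index = 2229 × 30 + 4 = 66874.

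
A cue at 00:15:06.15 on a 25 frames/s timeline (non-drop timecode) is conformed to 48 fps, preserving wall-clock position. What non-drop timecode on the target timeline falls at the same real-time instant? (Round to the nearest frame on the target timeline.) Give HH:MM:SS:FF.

Source frame index: (0×3600 + 15×60 + 6) × 25 + 15 = 22665.
Real time: 22665 / (25) = 4533/5 s.
Target frame: (4533/5) × (48) = 217584/5 ≈ 43516.800 → 43517.
At 48 labels/s: frame 43517 → 00:15:06:29.

00:15:06:29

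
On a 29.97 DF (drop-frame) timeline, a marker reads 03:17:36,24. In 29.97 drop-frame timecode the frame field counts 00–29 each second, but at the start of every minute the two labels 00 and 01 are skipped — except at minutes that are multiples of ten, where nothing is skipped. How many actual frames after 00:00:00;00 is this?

Complete 10-minute blocks: 19, each 17982 frames → 341658.
Remaining 7 whole minutes in the current block: 1800 + 6 × 1798 = 12588 frames.
Within the current minute: 36 × 30 + 24 − 2 = 1102 (labels ;00/;01 skipped at this minute). Total = 341658 + 12588 + 1102 = 355348.

355348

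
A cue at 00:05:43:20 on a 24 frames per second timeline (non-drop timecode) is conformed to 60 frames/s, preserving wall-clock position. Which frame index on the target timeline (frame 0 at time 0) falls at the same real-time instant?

Source frame index: (0×3600 + 5×60 + 43) × 24 + 20 = 8252.
Real time: 8252 / (24) = 2063/6 s.
Target frame: (2063/6) × (60) = 20630.

frame 20630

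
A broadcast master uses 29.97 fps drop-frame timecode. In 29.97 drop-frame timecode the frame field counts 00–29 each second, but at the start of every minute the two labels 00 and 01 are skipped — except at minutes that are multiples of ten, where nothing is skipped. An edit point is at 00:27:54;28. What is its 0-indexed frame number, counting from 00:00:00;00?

50198

Complete 10-minute blocks: 2, each 17982 frames → 35964.
Remaining 7 whole minutes in the current block: 1800 + 6 × 1798 = 12588 frames.
Within the current minute: 54 × 30 + 28 − 2 = 1646 (labels ;00/;01 skipped at this minute). Total = 35964 + 12588 + 1646 = 50198.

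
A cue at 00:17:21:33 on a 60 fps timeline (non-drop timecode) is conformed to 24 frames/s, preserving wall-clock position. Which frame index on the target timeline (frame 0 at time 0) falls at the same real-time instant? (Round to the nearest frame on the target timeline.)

frame 24997

Source frame index: (0×3600 + 17×60 + 21) × 60 + 33 = 62493.
Real time: 62493 / (60) = 20831/20 s.
Target frame: (20831/20) × (24) = 124986/5 ≈ 24997.200 → 24997.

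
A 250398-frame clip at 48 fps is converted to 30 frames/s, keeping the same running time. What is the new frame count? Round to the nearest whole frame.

Frames at target rate = 250398 × (30) / (48) = 625995/4 ≈ 156498.750.
Nearest whole frame: 156499.

156499 frames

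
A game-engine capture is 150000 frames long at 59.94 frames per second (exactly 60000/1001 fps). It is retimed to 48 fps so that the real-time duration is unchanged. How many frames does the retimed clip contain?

120120 frames

Target frames = source frames × (target rate / source rate) = 150000 × (48)/(60000/1001) = 150000 × 1001/1250 = 120120.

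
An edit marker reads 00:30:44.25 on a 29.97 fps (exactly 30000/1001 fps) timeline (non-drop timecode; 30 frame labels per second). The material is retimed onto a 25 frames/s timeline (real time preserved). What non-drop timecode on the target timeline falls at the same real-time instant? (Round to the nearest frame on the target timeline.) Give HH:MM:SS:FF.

Source frame index: (0×3600 + 30×60 + 44) × 30 + 25 = 55345.
Real time: 55345 / (30000/1001) = 11080069/6000 s.
Target frame: (11080069/6000) × (25) = 11080069/240 ≈ 46166.954 → 46167.
At 25 labels/s: frame 46167 → 00:30:46:17.

00:30:46:17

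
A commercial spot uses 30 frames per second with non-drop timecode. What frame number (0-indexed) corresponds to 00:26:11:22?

Total seconds to the label: (0 × 3600 + 26 × 60 + 11) = 1571.
Frame index = 1571 × 30 + 22 = 47152.

47152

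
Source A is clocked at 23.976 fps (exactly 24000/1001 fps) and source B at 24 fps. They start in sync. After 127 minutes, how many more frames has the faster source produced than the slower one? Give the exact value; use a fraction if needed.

182880/1001 frames

127 min = 7620 s.
A emits 24000/1001 × 7620 = 182880000/1001 frames; B emits 24 × 7620 = 182880.
Difference = 182880/1001 frames (≈ 182.6973); B is ahead of A.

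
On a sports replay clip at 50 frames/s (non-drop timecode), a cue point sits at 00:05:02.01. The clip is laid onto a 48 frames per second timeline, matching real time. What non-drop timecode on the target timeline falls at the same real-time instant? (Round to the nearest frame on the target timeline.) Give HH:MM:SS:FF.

00:05:02:01

Source frame index: (0×3600 + 5×60 + 2) × 50 + 1 = 15101.
Real time: 15101 / (50) = 15101/50 s.
Target frame: (15101/50) × (48) = 362424/25 ≈ 14496.960 → 14497.
At 48 labels/s: frame 14497 → 00:05:02:01.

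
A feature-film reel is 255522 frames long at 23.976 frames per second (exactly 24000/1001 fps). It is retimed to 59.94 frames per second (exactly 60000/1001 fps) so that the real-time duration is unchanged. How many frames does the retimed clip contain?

Target frames = source frames × (target rate / source rate) = 255522 × (60000/1001)/(24000/1001) = 255522 × 5/2 = 638805.

638805 frames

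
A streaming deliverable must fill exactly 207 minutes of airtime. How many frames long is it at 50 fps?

207 min = 12420 s.
Frames = 12420 × 50 = 621000.

621000 frames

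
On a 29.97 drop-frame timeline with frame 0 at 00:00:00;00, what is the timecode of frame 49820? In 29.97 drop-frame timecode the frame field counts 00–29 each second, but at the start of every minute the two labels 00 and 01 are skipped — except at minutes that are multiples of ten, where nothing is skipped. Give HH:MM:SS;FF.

00:27:42;10

Each 10-minute DF block holds 10 × 60 × 30 − 9 × 2 = 17982 frames. 49820 ÷ 17982 → 2 full blocks, remainder 13856.
Within the partial block the first minute is 1800 frames and each further minute 1798, so 7 further minute boundaries passed. Total skipped labels = 18 × 2 + 2 × 7 = 50.
Non-drop label index = 49820 + 50 = 49870; at 30 labels/s that is 00:27:42:10, i.e. DF 00:27:42;10.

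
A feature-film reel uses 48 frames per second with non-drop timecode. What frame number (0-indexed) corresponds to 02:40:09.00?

461232

Total seconds to the label: (2 × 3600 + 40 × 60 + 9) = 9609.
Frame index = 9609 × 48 + 0 = 461232.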